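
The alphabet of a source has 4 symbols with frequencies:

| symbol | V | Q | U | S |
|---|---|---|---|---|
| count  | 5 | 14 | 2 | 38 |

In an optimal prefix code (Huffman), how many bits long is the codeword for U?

3

Build the tree from the bottom:
combine U(2), V(5) → 7
combine 7, Q(14) → 21
combine 21, S(38) → 59
The subtree containing U is merged 3 times, so code length = 3.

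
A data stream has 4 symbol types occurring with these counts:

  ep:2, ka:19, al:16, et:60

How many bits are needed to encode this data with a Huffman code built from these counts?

152

Build the Huffman tree bottom-up:
combine ep(2), al(16) → 18
combine 18, ka(19) → 37
combine 37, et(60) → 97
The encoded length is the sum of every internal node's weight: 18 + 37 + 97 = 152 bits.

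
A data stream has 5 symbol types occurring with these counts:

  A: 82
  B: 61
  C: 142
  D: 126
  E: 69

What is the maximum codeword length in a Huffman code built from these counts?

Merge the two lowest-weight nodes at each step:
combine B(61), E(69) → 130
combine A(82), D(126) → 208
combine 130, C(142) → 272
combine 208, 272 → 480
Maximum depth reached is 3.

3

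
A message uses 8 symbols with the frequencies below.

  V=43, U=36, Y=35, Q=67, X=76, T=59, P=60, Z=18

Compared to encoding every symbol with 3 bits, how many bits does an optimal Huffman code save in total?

Fixed-length: 3 bits × 394 symbols = 1182 bits.
Huffman merges:
Z(18) + Y(35) → 53
U(36) + V(43) → 79
53 + T(59) → 112
P(60) + Q(67) → 127
X(76) + 79 → 155
112 + 127 → 239
155 + 239 → 394
Huffman total = 53 + 79 + 112 + 127 + 155 + 239 + 394 = 1159 bits.
Saving = 1182 − 1159 = 23 bits.

23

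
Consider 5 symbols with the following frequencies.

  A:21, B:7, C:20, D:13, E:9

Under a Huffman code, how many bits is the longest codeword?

Merge the two lowest-weight nodes at each step:
B(7) + E(9) → 16
D(13) + 16 → 29
C(20) + A(21) → 41
29 + 41 → 70
The rarest symbols sit at the bottom; the longest codeword is 3 bits.

3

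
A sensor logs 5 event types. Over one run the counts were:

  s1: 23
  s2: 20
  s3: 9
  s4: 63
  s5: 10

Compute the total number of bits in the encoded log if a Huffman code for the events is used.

Greedily combine the two least-frequent nodes:
combine s3(9), s5(10) → 19
combine 19, s2(20) → 39
combine s1(23), 39 → 62
combine 62, s4(63) → 125
Each symbol's bit-cost is frequency × depth; summing gives 245 bits (equivalently 19 + 39 + 62 + 125).

245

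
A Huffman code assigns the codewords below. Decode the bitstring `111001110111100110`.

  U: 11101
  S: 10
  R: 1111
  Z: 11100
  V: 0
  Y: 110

Read left to right; each codeword is recognised as soon as it completes (prefix code):
  11100→Z | 11101→U | 11100→Z | 110→Y
Decoded message: ZUZY

ZUZY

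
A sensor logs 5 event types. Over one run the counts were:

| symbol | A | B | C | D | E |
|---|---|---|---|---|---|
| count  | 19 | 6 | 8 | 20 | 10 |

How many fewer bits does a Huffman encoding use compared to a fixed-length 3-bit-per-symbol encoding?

Fixed-length: 3 bits × 63 symbols = 189 bits.
Huffman merges:
B(6) + C(8) → 14
E(10) + 14 → 24
A(19) + D(20) → 39
24 + 39 → 63
Huffman total = 14 + 24 + 39 + 63 = 140 bits.
Saving = 189 − 140 = 49 bits.

49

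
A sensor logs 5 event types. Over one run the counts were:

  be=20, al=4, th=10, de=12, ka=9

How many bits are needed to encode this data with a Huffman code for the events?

123

Greedily combine the two least-frequent nodes:
al(4) + ka(9) → 13
th(10) + de(12) → 22
13 + be(20) → 33
22 + 33 → 55
Each symbol's bit-cost is frequency × depth; summing gives 123 bits (equivalently 13 + 22 + 33 + 55).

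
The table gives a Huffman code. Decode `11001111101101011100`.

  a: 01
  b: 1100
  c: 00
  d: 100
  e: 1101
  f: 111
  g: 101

Read left to right; each codeword is recognised as soon as it completes (prefix code):
  1100→b | 111→f | 1101→e | 101→g | 01→a | 1100→b
Decoded message: bfegab

bfegab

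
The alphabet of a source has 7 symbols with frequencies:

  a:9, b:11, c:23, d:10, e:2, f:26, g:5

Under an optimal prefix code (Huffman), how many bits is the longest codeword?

4

Merge the two lowest-weight nodes at each step:
merge e(2) and g(5): 7
merge 7 and a(9): 16
merge d(10) and b(11): 21
merge 16 and 21: 37
merge c(23) and f(26): 49
merge 37 and 49: 86
The first pair merged (e, g) ends up deepest, at depth 4.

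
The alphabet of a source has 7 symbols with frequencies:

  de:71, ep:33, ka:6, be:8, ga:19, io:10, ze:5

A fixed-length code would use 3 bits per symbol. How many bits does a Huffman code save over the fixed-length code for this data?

117

Fixed-length: 3 bits × 152 symbols = 456 bits.
Huffman merges:
combine ze(5), ka(6) → 11
combine be(8), io(10) → 18
combine 11, 18 → 29
combine ga(19), 29 → 48
combine ep(33), 48 → 81
combine de(71), 81 → 152
Huffman total = 11 + 18 + 29 + 48 + 81 + 152 = 339 bits.
Saving = 456 − 339 = 117 bits.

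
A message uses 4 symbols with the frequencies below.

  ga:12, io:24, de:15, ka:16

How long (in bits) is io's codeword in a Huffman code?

2

Repeatedly merge the two smallest:
ga(12) + de(15) → 27
ka(16) + io(24) → 40
27 + 40 → 67
io sits 2 levels below the root, so its codeword is 2 bits.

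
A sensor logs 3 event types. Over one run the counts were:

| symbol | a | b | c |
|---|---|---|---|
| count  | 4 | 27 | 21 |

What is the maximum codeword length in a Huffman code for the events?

Merge the two lowest-weight nodes at each step:
a(4) + c(21) → 25
25 + b(27) → 52
Maximum depth reached is 2.

2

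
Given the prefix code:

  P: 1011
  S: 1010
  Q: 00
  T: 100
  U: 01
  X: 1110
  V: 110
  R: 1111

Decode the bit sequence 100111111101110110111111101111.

Read left to right; each codeword is recognised as soon as it completes (prefix code):
  100→T | 1111→R | 1110→X | 1110→X | 110→V | 1111→R | 1110→X | 1111→R
Decoded message: TRXXVRXR

TRXXVRXR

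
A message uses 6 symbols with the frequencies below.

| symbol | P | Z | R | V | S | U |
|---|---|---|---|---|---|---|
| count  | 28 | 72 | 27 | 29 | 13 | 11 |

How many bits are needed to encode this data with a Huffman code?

420

Greedily combine the two least-frequent nodes:
merge U(11) and S(13): 24
merge 24 and R(27): 51
merge P(28) and V(29): 57
merge 51 and 57: 108
merge Z(72) and 108: 180
The encoded length is the sum of every internal node's weight: 24 + 51 + 57 + 108 + 180 = 420 bits.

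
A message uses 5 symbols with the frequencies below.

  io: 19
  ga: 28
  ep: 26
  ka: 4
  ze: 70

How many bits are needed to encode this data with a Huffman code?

Build the Huffman tree bottom-up:
merge ka(4) and io(19): 23
merge 23 and ep(26): 49
merge ga(28) and 49: 77
merge ze(70) and 77: 147
Total encoded bits = sum of merged weights = 23 + 49 + 77 + 147 = 296.

296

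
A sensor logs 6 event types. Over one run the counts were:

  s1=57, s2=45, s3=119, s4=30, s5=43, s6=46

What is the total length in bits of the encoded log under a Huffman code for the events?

844

Build the Huffman tree bottom-up:
combine s4(30), s5(43) → 73
combine s2(45), s6(46) → 91
combine s1(57), 73 → 130
combine 91, s3(119) → 210
combine 130, 210 → 340
Total encoded bits = sum of merged weights = 73 + 91 + 130 + 210 + 340 = 844.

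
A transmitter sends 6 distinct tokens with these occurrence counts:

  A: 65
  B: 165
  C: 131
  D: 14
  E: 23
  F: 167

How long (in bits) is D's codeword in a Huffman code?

Build the tree from the bottom:
merge D(14) and E(23): 37
merge 37 and A(65): 102
merge 102 and C(131): 233
merge B(165) and F(167): 332
merge 233 and 332: 565
D sits 4 levels below the root, so its codeword is 4 bits.

4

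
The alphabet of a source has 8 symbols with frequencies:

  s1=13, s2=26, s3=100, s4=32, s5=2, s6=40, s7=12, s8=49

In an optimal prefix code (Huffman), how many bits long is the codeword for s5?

Build the tree from the bottom:
combine s5(2), s7(12) → 14
combine s1(13), 14 → 27
combine s2(26), 27 → 53
combine s4(32), s6(40) → 72
combine s8(49), 53 → 102
combine 72, s3(100) → 172
combine 102, 172 → 274
The subtree containing s5 is merged 5 times, so code length = 5.

5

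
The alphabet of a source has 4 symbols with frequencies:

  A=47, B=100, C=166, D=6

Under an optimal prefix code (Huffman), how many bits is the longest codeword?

Merge the two lowest-weight nodes at each step:
combine D(6), A(47) → 53
combine 53, B(100) → 153
combine 153, C(166) → 319
The first pair merged (D, A) ends up deepest, at depth 3.

3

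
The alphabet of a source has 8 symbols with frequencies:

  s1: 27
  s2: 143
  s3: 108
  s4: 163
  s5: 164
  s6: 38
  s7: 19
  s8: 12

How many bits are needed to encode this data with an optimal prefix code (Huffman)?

Build the Huffman tree bottom-up:
s8(12) + s7(19) → 31
s1(27) + 31 → 58
s6(38) + 58 → 96
96 + s3(108) → 204
s2(143) + s4(163) → 306
s5(164) + 204 → 368
306 + 368 → 674
Each symbol's bit-cost is frequency × depth; summing gives 1737 bits (equivalently 31 + 58 + 96 + 204 + 306 + 368 + 674).

1737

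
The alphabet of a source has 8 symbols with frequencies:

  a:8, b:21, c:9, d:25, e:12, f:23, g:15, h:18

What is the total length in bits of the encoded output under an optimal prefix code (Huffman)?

Greedily combine the two least-frequent nodes:
a(8) + c(9) → 17
e(12) + g(15) → 27
17 + h(18) → 35
b(21) + f(23) → 44
d(25) + 27 → 52
35 + 44 → 79
52 + 79 → 131
The encoded length is the sum of every internal node's weight: 17 + 27 + 35 + 44 + 52 + 79 + 131 = 385 bits.

385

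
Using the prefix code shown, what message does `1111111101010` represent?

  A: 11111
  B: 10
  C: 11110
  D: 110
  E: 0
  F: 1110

Read left to right; each codeword is recognised as soon as it completes (prefix code):
  11111→A | 1110→F | 10→B | 10→B
Decoded message: AFBB

AFBB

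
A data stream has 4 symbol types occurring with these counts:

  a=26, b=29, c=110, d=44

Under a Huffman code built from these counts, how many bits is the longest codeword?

Merge the two lowest-weight nodes at each step:
merge a(26) and b(29): 55
merge d(44) and 55: 99
merge 99 and c(110): 209
The rarest symbols sit at the bottom; the longest codeword is 3 bits.

3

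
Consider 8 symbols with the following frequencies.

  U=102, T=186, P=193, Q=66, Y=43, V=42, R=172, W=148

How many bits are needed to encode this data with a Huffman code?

Greedily combine the two least-frequent nodes:
V(42) + Y(43) → 85
Q(66) + 85 → 151
U(102) + W(148) → 250
151 + R(172) → 323
T(186) + P(193) → 379
250 + 323 → 573
379 + 573 → 952
Total encoded bits = sum of merged weights = 85 + 151 + 250 + 323 + 379 + 573 + 952 = 2713.

2713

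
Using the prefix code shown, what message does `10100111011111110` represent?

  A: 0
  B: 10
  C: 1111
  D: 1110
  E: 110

BBADCD

Read left to right; each codeword is recognised as soon as it completes (prefix code):
  10→B | 10→B | 0→A | 1110→D | 1111→C | 1110→D
Decoded message: BBADCD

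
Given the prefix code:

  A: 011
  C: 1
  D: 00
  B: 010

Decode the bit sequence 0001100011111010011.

Read left to right; each codeword is recognised as soon as it completes (prefix code):
  00→D | 011→A | 00→D | 011→A | 1→C | 1→C | 1→C | 010→B | 011→A
Decoded message: DADACCCBA

DADACCCBA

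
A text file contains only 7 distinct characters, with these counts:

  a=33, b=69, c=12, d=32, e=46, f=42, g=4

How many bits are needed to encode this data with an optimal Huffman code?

615

Build the Huffman tree bottom-up:
combine g(4), c(12) → 16
combine 16, d(32) → 48
combine a(33), f(42) → 75
combine e(46), 48 → 94
combine b(69), 75 → 144
combine 94, 144 → 238
Each symbol's bit-cost is frequency × depth; summing gives 615 bits (equivalently 16 + 48 + 75 + 94 + 144 + 238).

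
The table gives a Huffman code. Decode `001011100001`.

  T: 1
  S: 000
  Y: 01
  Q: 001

Read left to right; each codeword is recognised as soon as it completes (prefix code):
  001→Q | 01→Y | 1→T | 1→T | 000→S | 01→Y
Decoded message: QYTTSY

QYTTSY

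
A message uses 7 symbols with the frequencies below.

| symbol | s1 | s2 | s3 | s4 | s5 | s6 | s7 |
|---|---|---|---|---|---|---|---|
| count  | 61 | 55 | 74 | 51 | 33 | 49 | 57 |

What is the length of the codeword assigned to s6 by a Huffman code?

3

Repeatedly merge the two smallest:
merge s5(33) and s6(49): 82
merge s4(51) and s2(55): 106
merge s7(57) and s1(61): 118
merge s3(74) and 82: 156
merge 106 and 118: 224
merge 156 and 224: 380
s6 sits 3 levels below the root, so its codeword is 3 bits.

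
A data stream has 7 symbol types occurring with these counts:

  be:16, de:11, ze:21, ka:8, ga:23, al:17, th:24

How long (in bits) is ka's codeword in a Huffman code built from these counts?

Huffman merges, smallest pair first:
combine ka(8), de(11) → 19
combine be(16), al(17) → 33
combine 19, ze(21) → 40
combine ga(23), th(24) → 47
combine 33, 40 → 73
combine 47, 73 → 120
ka's leaf is at depth 4, giving a 4-bit codeword.

4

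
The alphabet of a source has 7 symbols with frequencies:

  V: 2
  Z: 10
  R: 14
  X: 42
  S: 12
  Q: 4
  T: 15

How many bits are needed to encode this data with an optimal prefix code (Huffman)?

Build the Huffman tree bottom-up:
combine V(2), Q(4) → 6
combine 6, Z(10) → 16
combine S(12), R(14) → 26
combine T(15), 16 → 31
combine 26, 31 → 57
combine X(42), 57 → 99
Total encoded bits = sum of merged weights = 6 + 16 + 26 + 31 + 57 + 99 = 235.

235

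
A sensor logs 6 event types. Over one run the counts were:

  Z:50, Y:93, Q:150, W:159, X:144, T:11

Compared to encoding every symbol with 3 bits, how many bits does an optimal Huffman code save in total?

392

Fixed-length: 3 bits × 607 symbols = 1821 bits.
Huffman merges:
merge T(11) and Z(50): 61
merge 61 and Y(93): 154
merge X(144) and Q(150): 294
merge 154 and W(159): 313
merge 294 and 313: 607
Huffman total = 61 + 154 + 294 + 313 + 607 = 1429 bits.
Saving = 1821 − 1429 = 392 bits.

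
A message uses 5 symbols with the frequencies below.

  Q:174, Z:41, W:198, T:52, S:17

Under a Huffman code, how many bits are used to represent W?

1

Build the tree from the bottom:
S(17) + Z(41) → 58
T(52) + 58 → 110
110 + Q(174) → 284
W(198) + 284 → 482
W is merged only at the final step, so code length = 1.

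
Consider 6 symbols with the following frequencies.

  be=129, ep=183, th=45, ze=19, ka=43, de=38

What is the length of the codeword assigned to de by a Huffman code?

4

Huffman merges, smallest pair first:
ze(19) + de(38) → 57
ka(43) + th(45) → 88
57 + 88 → 145
be(129) + 145 → 274
ep(183) + 274 → 457
The subtree containing de is merged 4 times, so code length = 4.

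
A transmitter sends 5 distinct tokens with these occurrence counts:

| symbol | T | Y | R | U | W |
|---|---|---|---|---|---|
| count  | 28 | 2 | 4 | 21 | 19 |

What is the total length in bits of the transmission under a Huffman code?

151

Merge the two smallest weights repeatedly:
Y(2) + R(4) → 6
6 + W(19) → 25
U(21) + 25 → 46
T(28) + 46 → 74
Total encoded bits = sum of merged weights = 6 + 25 + 46 + 74 = 151.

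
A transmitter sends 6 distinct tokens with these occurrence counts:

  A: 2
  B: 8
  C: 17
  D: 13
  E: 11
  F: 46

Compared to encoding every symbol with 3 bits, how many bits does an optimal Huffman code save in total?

Fixed-length: 3 bits × 97 symbols = 291 bits.
Huffman merges:
combine A(2), B(8) → 10
combine 10, E(11) → 21
combine D(13), C(17) → 30
combine 21, 30 → 51
combine F(46), 51 → 97
Huffman total = 10 + 21 + 30 + 51 + 97 = 209 bits.
Saving = 291 − 209 = 82 bits.

82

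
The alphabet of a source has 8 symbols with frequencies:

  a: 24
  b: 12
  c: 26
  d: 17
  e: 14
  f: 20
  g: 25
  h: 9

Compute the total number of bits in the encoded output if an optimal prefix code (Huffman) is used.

Merge the two smallest weights repeatedly:
combine h(9), b(12) → 21
combine e(14), d(17) → 31
combine f(20), 21 → 41
combine a(24), g(25) → 49
combine c(26), 31 → 57
combine 41, 49 → 90
combine 57, 90 → 147
Total encoded bits = sum of merged weights = 21 + 31 + 41 + 49 + 57 + 90 + 147 = 436.

436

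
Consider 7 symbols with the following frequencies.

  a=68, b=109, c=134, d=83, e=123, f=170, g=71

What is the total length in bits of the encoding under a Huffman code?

2104

Greedily combine the two least-frequent nodes:
combine a(68), g(71) → 139
combine d(83), b(109) → 192
combine e(123), c(134) → 257
combine 139, f(170) → 309
combine 192, 257 → 449
combine 309, 449 → 758
The encoded length is the sum of every internal node's weight: 139 + 192 + 257 + 309 + 449 + 758 = 2104 bits.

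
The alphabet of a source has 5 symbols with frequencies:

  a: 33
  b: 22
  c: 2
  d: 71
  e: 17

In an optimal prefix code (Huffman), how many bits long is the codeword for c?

Huffman merges, smallest pair first:
c(2) + e(17) → 19
19 + b(22) → 41
a(33) + 41 → 74
d(71) + 74 → 145
The subtree containing c is merged 4 times, so code length = 4.

4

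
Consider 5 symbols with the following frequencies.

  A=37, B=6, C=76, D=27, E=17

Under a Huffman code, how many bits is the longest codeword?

Merge the two lowest-weight nodes at each step:
combine B(6), E(17) → 23
combine 23, D(27) → 50
combine A(37), 50 → 87
combine C(76), 87 → 163
The first pair merged (B, E) ends up deepest, at depth 4.

4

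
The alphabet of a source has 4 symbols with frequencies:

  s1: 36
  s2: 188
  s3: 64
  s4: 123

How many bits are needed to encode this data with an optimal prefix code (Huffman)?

734

Build the Huffman tree bottom-up:
merge s1(36) and s3(64): 100
merge 100 and s4(123): 223
merge s2(188) and 223: 411
Each symbol's bit-cost is frequency × depth; summing gives 734 bits (equivalently 100 + 223 + 411).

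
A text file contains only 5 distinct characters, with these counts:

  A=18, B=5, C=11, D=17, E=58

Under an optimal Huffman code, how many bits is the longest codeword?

4

Merge the two lowest-weight nodes at each step:
combine B(5), C(11) → 16
combine 16, D(17) → 33
combine A(18), 33 → 51
combine 51, E(58) → 109
The rarest symbols sit at the bottom; the longest codeword is 4 bits.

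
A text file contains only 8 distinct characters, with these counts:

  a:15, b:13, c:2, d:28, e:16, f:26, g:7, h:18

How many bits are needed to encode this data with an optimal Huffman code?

352

Merge the two smallest weights repeatedly:
c(2) + g(7) → 9
9 + b(13) → 22
a(15) + e(16) → 31
h(18) + 22 → 40
f(26) + d(28) → 54
31 + 40 → 71
54 + 71 → 125
Total encoded bits = sum of merged weights = 9 + 22 + 31 + 40 + 54 + 71 + 125 = 352.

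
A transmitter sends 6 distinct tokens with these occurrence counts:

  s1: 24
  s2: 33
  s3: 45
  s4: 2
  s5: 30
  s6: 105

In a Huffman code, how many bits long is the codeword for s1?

Huffman merges, smallest pair first:
combine s4(2), s1(24) → 26
combine 26, s5(30) → 56
combine s2(33), s3(45) → 78
combine 56, 78 → 134
combine s6(105), 134 → 239
The subtree containing s1 is merged 4 times, so code length = 4.

4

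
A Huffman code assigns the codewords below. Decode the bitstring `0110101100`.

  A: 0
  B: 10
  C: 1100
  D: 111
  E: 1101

AEAC

Read left to right; each codeword is recognised as soon as it completes (prefix code):
  0→A | 1101→E | 0→A | 1100→C
Decoded message: AEAC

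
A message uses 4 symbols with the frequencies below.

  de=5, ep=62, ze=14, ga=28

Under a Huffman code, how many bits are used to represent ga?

Huffman merges, smallest pair first:
de(5) + ze(14) → 19
19 + ga(28) → 47
47 + ep(62) → 109
The subtree containing ga is merged 2 times, so code length = 2.

2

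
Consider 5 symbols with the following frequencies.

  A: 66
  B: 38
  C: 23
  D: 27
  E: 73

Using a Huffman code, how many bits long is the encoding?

504

Merge the two smallest weights repeatedly:
C(23) + D(27) → 50
B(38) + 50 → 88
A(66) + E(73) → 139
88 + 139 → 227
Total encoded bits = sum of merged weights = 50 + 88 + 139 + 227 = 504.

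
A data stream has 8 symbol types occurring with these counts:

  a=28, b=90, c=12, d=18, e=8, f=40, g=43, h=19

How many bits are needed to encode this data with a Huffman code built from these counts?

698

Greedily combine the two least-frequent nodes:
merge e(8) and c(12): 20
merge d(18) and h(19): 37
merge 20 and a(28): 48
merge 37 and f(40): 77
merge g(43) and 48: 91
merge 77 and b(90): 167
merge 91 and 167: 258
The encoded length is the sum of every internal node's weight: 20 + 37 + 48 + 77 + 91 + 167 + 258 = 698 bits.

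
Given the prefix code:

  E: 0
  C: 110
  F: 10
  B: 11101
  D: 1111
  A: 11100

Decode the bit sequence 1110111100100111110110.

Read left to right; each codeword is recognised as soon as it completes (prefix code):
  11101→B | 11100→A | 10→F | 0→E | 1111→D | 10→F | 110→C
Decoded message: BAFEDFC

BAFEDFC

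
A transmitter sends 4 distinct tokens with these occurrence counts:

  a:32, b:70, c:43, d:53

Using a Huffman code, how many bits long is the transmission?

Greedily combine the two least-frequent nodes:
combine a(32), c(43) → 75
combine d(53), b(70) → 123
combine 75, 123 → 198
Each symbol's bit-cost is frequency × depth; summing gives 396 bits (equivalently 75 + 123 + 198).

396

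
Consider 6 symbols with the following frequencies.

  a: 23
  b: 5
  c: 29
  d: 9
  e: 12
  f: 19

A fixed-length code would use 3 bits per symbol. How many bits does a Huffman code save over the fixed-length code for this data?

Fixed-length: 3 bits × 97 symbols = 291 bits.
Huffman merges:
merge b(5) and d(9): 14
merge e(12) and 14: 26
merge f(19) and a(23): 42
merge 26 and c(29): 55
merge 42 and 55: 97
Huffman total = 14 + 26 + 42 + 55 + 97 = 234 bits.
Saving = 291 − 234 = 57 bits.

57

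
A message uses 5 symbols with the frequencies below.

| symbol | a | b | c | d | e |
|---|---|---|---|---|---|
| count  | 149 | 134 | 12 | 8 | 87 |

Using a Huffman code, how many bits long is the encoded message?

Greedily combine the two least-frequent nodes:
combine d(8), c(12) → 20
combine 20, e(87) → 107
combine 107, b(134) → 241
combine a(149), 241 → 390
Total encoded bits = sum of merged weights = 20 + 107 + 241 + 390 = 758.

758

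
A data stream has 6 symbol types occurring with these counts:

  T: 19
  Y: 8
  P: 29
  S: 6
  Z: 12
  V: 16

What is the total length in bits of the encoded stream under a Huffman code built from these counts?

220

Build the Huffman tree bottom-up:
combine S(6), Y(8) → 14
combine Z(12), 14 → 26
combine V(16), T(19) → 35
combine 26, P(29) → 55
combine 35, 55 → 90
The encoded length is the sum of every internal node's weight: 14 + 26 + 35 + 55 + 90 = 220 bits.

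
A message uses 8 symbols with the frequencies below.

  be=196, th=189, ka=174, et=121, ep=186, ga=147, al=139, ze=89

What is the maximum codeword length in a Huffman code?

Merge the two lowest-weight nodes at each step:
merge ze(89) and et(121): 210
merge al(139) and ga(147): 286
merge ka(174) and ep(186): 360
merge th(189) and be(196): 385
merge 210 and 286: 496
merge 360 and 385: 745
merge 496 and 745: 1241
Maximum depth reached is 3.

3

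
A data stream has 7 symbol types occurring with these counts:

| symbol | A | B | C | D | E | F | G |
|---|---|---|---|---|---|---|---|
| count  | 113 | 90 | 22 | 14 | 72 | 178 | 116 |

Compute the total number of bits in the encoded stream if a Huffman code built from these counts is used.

1552

Merge the two smallest weights repeatedly:
D(14) + C(22) → 36
36 + E(72) → 108
B(90) + 108 → 198
A(113) + G(116) → 229
F(178) + 198 → 376
229 + 376 → 605
Total encoded bits = sum of merged weights = 36 + 108 + 198 + 229 + 376 + 605 = 1552.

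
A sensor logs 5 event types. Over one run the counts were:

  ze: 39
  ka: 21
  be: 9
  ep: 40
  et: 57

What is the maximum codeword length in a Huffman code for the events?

Merge the two lowest-weight nodes at each step:
combine be(9), ka(21) → 30
combine 30, ze(39) → 69
combine ep(40), et(57) → 97
combine 69, 97 → 166
The rarest symbols sit at the bottom; the longest codeword is 3 bits.

3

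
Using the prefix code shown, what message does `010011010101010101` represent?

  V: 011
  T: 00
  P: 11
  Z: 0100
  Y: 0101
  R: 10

ZPYYY

Read left to right; each codeword is recognised as soon as it completes (prefix code):
  0100→Z | 11→P | 0101→Y | 0101→Y | 0101→Y
Decoded message: ZPYYY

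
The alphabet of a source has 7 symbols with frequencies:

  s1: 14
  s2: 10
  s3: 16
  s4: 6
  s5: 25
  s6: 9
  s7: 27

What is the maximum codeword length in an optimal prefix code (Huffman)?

4

Merge the two lowest-weight nodes at each step:
s4(6) + s6(9) → 15
s2(10) + s1(14) → 24
15 + s3(16) → 31
24 + s5(25) → 49
s7(27) + 31 → 58
49 + 58 → 107
The first pair merged (s4, s6) ends up deepest, at depth 4.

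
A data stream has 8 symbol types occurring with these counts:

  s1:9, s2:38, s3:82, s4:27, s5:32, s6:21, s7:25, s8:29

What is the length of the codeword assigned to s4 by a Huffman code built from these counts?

3

Repeatedly merge the two smallest:
combine s1(9), s6(21) → 30
combine s7(25), s4(27) → 52
combine s8(29), 30 → 59
combine s5(32), s2(38) → 70
combine 52, 59 → 111
combine 70, s3(82) → 152
combine 111, 152 → 263
s4 sits 3 levels below the root, so its codeword is 3 bits.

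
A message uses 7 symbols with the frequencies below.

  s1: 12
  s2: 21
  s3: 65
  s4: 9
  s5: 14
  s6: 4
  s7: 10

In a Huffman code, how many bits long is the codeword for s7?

4

Build the tree from the bottom:
combine s6(4), s4(9) → 13
combine s7(10), s1(12) → 22
combine 13, s5(14) → 27
combine s2(21), 22 → 43
combine 27, 43 → 70
combine s3(65), 70 → 135
s7's leaf is at depth 4, giving a 4-bit codeword.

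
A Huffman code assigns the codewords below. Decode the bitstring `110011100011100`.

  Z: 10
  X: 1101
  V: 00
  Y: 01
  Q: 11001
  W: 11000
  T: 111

Read left to right; each codeword is recognised as soon as it completes (prefix code):
  11001→Q | 11000→W | 111→T | 00→V
Decoded message: QWTV

QWTV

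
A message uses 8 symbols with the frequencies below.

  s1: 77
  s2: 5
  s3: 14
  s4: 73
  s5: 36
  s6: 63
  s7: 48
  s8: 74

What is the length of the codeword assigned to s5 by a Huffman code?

4

Huffman merges, smallest pair first:
combine s2(5), s3(14) → 19
combine 19, s5(36) → 55
combine s7(48), 55 → 103
combine s6(63), s4(73) → 136
combine s8(74), s1(77) → 151
combine 103, 136 → 239
combine 151, 239 → 390
The subtree containing s5 is merged 4 times, so code length = 4.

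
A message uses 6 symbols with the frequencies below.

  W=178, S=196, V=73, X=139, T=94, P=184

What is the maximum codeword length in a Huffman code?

Merge the two lowest-weight nodes at each step:
V(73) + T(94) → 167
X(139) + 167 → 306
W(178) + P(184) → 362
S(196) + 306 → 502
362 + 502 → 864
Maximum depth reached is 4.

4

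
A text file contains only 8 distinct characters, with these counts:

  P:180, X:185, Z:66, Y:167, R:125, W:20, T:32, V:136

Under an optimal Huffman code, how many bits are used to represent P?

2

Build the tree from the bottom:
combine W(20), T(32) → 52
combine 52, Z(66) → 118
combine 118, R(125) → 243
combine V(136), Y(167) → 303
combine P(180), X(185) → 365
combine 243, 303 → 546
combine 365, 546 → 911
The subtree containing P is merged 2 times, so code length = 2.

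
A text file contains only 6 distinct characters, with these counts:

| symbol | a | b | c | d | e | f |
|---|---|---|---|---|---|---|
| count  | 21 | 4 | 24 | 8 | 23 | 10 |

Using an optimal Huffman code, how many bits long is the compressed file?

214

Merge the two smallest weights repeatedly:
merge b(4) and d(8): 12
merge f(10) and 12: 22
merge a(21) and 22: 43
merge e(23) and c(24): 47
merge 43 and 47: 90
Each symbol's bit-cost is frequency × depth; summing gives 214 bits (equivalently 12 + 22 + 43 + 47 + 90).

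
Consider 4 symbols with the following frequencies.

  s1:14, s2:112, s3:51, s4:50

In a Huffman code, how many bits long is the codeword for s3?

2

Build the tree from the bottom:
s1(14) + s4(50) → 64
s3(51) + 64 → 115
s2(112) + 115 → 227
s3's leaf is at depth 2, giving a 2-bit codeword.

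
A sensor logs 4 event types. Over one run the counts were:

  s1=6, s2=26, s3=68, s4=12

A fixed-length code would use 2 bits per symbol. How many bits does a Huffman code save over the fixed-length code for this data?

50

Fixed-length: 2 bits × 112 symbols = 224 bits.
Huffman merges:
s1(6) + s4(12) → 18
18 + s2(26) → 44
44 + s3(68) → 112
Huffman total = 18 + 44 + 112 = 174 bits.
Saving = 224 − 174 = 50 bits.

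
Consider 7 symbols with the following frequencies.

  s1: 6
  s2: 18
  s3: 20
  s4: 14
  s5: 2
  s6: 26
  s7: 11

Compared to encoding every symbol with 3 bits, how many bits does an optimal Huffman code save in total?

38

Fixed-length: 3 bits × 97 symbols = 291 bits.
Huffman merges:
s5(2) + s1(6) → 8
8 + s7(11) → 19
s4(14) + s2(18) → 32
19 + s3(20) → 39
s6(26) + 32 → 58
39 + 58 → 97
Huffman total = 8 + 19 + 32 + 39 + 58 + 97 = 253 bits.
Saving = 291 − 253 = 38 bits.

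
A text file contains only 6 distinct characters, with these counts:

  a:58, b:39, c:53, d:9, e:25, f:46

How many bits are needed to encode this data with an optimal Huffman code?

Build the Huffman tree bottom-up:
d(9) + e(25) → 34
34 + b(39) → 73
f(46) + c(53) → 99
a(58) + 73 → 131
99 + 131 → 230
Total encoded bits = sum of merged weights = 34 + 73 + 99 + 131 + 230 = 567.

567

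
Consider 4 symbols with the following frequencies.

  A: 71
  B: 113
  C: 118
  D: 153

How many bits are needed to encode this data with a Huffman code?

910

Greedily combine the two least-frequent nodes:
merge A(71) and B(113): 184
merge C(118) and D(153): 271
merge 184 and 271: 455
Each symbol's bit-cost is frequency × depth; summing gives 910 bits (equivalently 184 + 271 + 455).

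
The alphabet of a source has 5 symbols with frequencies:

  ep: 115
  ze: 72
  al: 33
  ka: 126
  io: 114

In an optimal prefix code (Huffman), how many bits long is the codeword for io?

2

Build the tree from the bottom:
combine al(33), ze(72) → 105
combine 105, io(114) → 219
combine ep(115), ka(126) → 241
combine 219, 241 → 460
io's leaf is at depth 2, giving a 2-bit codeword.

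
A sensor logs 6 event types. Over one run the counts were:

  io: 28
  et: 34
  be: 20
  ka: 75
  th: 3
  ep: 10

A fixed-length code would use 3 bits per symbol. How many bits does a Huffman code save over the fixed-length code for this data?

Fixed-length: 3 bits × 170 symbols = 510 bits.
Huffman merges:
th(3) + ep(10) → 13
13 + be(20) → 33
io(28) + 33 → 61
et(34) + 61 → 95
ka(75) + 95 → 170
Huffman total = 13 + 33 + 61 + 95 + 170 = 372 bits.
Saving = 510 − 372 = 138 bits.

138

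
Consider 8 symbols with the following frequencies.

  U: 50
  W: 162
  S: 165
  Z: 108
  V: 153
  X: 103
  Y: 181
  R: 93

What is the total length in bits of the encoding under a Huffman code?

Merge the two smallest weights repeatedly:
U(50) + R(93) → 143
X(103) + Z(108) → 211
143 + V(153) → 296
W(162) + S(165) → 327
Y(181) + 211 → 392
296 + 327 → 623
392 + 623 → 1015
The encoded length is the sum of every internal node's weight: 143 + 211 + 296 + 327 + 392 + 623 + 1015 = 3007 bits.

3007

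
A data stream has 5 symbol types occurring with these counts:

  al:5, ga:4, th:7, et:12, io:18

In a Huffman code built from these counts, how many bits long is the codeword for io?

1

Huffman merges, smallest pair first:
merge ga(4) and al(5): 9
merge th(7) and 9: 16
merge et(12) and 16: 28
merge io(18) and 28: 46
io is a child of the root — depth 1, so its codeword is a single bit.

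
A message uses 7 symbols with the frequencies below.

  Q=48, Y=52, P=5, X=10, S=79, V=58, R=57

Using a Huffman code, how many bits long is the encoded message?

Build the Huffman tree bottom-up:
combine P(5), X(10) → 15
combine 15, Q(48) → 63
combine Y(52), R(57) → 109
combine V(58), 63 → 121
combine S(79), 109 → 188
combine 121, 188 → 309
Total encoded bits = sum of merged weights = 15 + 63 + 109 + 121 + 188 + 309 = 805.

805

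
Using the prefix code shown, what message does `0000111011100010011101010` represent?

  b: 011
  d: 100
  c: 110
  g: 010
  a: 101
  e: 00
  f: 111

Read left to right; each codeword is recognised as soon as it completes (prefix code):
  00→e | 00→e | 111→f | 011→b | 100→d | 010→g | 011→b | 101→a | 010→g
Decoded message: eefbdgbag

eefbdgbag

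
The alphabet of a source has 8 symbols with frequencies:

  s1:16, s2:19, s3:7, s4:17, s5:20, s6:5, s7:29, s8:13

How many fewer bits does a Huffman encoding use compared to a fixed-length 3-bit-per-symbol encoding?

17

Fixed-length: 3 bits × 126 symbols = 378 bits.
Huffman merges:
merge s6(5) and s3(7): 12
merge 12 and s8(13): 25
merge s1(16) and s4(17): 33
merge s2(19) and s5(20): 39
merge 25 and s7(29): 54
merge 33 and 39: 72
merge 54 and 72: 126
Huffman total = 12 + 25 + 33 + 39 + 54 + 72 + 126 = 361 bits.
Saving = 378 − 361 = 17 bits.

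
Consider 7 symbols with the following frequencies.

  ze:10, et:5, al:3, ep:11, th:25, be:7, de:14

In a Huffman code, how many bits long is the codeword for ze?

3

Huffman merges, smallest pair first:
merge al(3) and et(5): 8
merge be(7) and 8: 15
merge ze(10) and ep(11): 21
merge de(14) and 15: 29
merge 21 and th(25): 46
merge 29 and 46: 75
The subtree containing ze is merged 3 times, so code length = 3.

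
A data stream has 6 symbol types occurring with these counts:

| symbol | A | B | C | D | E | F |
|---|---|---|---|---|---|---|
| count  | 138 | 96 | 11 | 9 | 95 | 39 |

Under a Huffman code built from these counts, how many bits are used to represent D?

Repeatedly merge the two smallest:
combine D(9), C(11) → 20
combine 20, F(39) → 59
combine 59, E(95) → 154
combine B(96), A(138) → 234
combine 154, 234 → 388
The subtree containing D is merged 4 times, so code length = 4.

4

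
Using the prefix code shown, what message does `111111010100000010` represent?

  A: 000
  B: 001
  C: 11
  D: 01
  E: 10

Read left to right; each codeword is recognised as soon as it completes (prefix code):
  11→C | 11→C | 11→C | 01→D | 01→D | 000→A | 000→A | 10→E
Decoded message: CCCDDAAE

CCCDDAAE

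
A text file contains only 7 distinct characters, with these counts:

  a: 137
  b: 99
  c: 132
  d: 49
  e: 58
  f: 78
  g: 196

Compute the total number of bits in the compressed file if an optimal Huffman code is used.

2021

Greedily combine the two least-frequent nodes:
combine d(49), e(58) → 107
combine f(78), b(99) → 177
combine 107, c(132) → 239
combine a(137), 177 → 314
combine g(196), 239 → 435
combine 314, 435 → 749
Total encoded bits = sum of merged weights = 107 + 177 + 239 + 314 + 435 + 749 = 2021.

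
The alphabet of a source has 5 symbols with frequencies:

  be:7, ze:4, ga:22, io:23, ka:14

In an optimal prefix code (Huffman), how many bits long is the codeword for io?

2

Huffman merges, smallest pair first:
merge ze(4) and be(7): 11
merge 11 and ka(14): 25
merge ga(22) and io(23): 45
merge 25 and 45: 70
The subtree containing io is merged 2 times, so code length = 2.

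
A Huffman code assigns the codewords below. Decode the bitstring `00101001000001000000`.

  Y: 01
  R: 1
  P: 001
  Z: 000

PYPZPZZ

Read left to right; each codeword is recognised as soon as it completes (prefix code):
  001→P | 01→Y | 001→P | 000→Z | 001→P | 000→Z | 000→Z
Decoded message: PYPZPZZ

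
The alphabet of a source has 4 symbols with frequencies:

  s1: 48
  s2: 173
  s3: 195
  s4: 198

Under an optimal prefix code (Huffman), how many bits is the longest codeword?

2

Merge the two lowest-weight nodes at each step:
s1(48) + s2(173) → 221
s3(195) + s4(198) → 393
221 + 393 → 614
Maximum depth reached is 2.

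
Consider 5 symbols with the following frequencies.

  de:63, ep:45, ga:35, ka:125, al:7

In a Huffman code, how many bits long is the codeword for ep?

Repeatedly merge the two smallest:
al(7) + ga(35) → 42
42 + ep(45) → 87
de(63) + 87 → 150
ka(125) + 150 → 275
ep's leaf is at depth 3, giving a 3-bit codeword.

3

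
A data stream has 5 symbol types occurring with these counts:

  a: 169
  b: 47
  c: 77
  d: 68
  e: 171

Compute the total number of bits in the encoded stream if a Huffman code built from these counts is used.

1179

Build the Huffman tree bottom-up:
merge b(47) and d(68): 115
merge c(77) and 115: 192
merge a(169) and e(171): 340
merge 192 and 340: 532
Each symbol's bit-cost is frequency × depth; summing gives 1179 bits (equivalently 115 + 192 + 340 + 532).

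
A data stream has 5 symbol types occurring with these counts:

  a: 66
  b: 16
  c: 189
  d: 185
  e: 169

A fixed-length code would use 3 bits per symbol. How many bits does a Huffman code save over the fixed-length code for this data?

543

Fixed-length: 3 bits × 625 symbols = 1875 bits.
Huffman merges:
b(16) + a(66) → 82
82 + e(169) → 251
d(185) + c(189) → 374
251 + 374 → 625
Huffman total = 82 + 251 + 374 + 625 = 1332 bits.
Saving = 1875 − 1332 = 543 bits.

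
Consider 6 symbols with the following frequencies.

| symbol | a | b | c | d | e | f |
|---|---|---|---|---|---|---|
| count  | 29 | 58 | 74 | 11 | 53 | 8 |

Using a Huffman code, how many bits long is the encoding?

533

Merge the two smallest weights repeatedly:
f(8) + d(11) → 19
19 + a(29) → 48
48 + e(53) → 101
b(58) + c(74) → 132
101 + 132 → 233
Each symbol's bit-cost is frequency × depth; summing gives 533 bits (equivalently 19 + 48 + 101 + 132 + 233).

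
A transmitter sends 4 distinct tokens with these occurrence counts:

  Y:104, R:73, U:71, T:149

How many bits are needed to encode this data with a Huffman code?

Greedily combine the two least-frequent nodes:
combine U(71), R(73) → 144
combine Y(104), 144 → 248
combine T(149), 248 → 397
Each symbol's bit-cost is frequency × depth; summing gives 789 bits (equivalently 144 + 248 + 397).

789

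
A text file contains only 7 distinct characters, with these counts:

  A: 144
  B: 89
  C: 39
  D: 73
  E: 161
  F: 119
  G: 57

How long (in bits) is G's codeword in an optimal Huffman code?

4

Huffman merges, smallest pair first:
combine C(39), G(57) → 96
combine D(73), B(89) → 162
combine 96, F(119) → 215
combine A(144), E(161) → 305
combine 162, 215 → 377
combine 305, 377 → 682
G sits 4 levels below the root, so its codeword is 4 bits.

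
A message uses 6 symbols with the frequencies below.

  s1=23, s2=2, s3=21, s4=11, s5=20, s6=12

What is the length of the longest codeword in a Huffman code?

Merge the two lowest-weight nodes at each step:
s2(2) + s4(11) → 13
s6(12) + 13 → 25
s5(20) + s3(21) → 41
s1(23) + 25 → 48
41 + 48 → 89
Maximum depth reached is 4.

4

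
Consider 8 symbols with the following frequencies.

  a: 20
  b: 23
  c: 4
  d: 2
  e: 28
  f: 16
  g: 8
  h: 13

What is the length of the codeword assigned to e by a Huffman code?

Build the tree from the bottom:
d(2) + c(4) → 6
6 + g(8) → 14
h(13) + 14 → 27
f(16) + a(20) → 36
b(23) + 27 → 50
e(28) + 36 → 64
50 + 64 → 114
The subtree containing e is merged 2 times, so code length = 2.

2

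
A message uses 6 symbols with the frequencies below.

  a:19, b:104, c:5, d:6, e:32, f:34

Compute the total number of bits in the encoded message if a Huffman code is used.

Merge the two smallest weights repeatedly:
combine c(5), d(6) → 11
combine 11, a(19) → 30
combine 30, e(32) → 62
combine f(34), 62 → 96
combine 96, b(104) → 200
Each symbol's bit-cost is frequency × depth; summing gives 399 bits (equivalently 11 + 30 + 62 + 96 + 200).

399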